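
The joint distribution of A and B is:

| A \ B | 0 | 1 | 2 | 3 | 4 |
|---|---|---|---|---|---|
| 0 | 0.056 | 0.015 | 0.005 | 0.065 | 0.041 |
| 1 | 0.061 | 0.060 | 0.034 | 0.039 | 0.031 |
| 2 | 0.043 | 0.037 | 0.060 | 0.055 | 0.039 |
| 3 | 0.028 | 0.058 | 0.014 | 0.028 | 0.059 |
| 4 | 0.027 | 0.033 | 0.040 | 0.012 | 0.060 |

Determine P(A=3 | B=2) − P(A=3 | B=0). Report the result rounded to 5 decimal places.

-0.03873

P(B=2) = 0.005 + 0.034 + 0.060 + 0.014 + 0.040 = 0.153; P(A=3 | B=2) = 0.014/0.153 = 0.091503.
P(B=0) = 0.056 + 0.061 + 0.043 + 0.028 + 0.027 = 0.215; P(A=3 | B=0) = 0.028/0.215 = 0.130233.
Difference = -0.03873.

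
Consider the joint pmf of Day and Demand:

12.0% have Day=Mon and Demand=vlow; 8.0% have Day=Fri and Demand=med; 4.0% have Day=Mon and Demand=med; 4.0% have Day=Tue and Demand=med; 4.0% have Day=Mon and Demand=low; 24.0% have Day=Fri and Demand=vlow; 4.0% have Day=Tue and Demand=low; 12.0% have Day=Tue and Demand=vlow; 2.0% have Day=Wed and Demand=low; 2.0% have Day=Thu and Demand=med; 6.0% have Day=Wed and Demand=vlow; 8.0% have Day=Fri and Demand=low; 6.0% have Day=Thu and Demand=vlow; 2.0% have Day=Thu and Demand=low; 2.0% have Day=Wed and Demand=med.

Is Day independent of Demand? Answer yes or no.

yes

Every cell satisfies P(Day,Demand) = P(Day)·P(Demand). For instance P(Day=Fri) = 0.400, P(Demand=med) = 0.200, and 0.400×0.200 = 0.080 matches the joint entry. So Day and Demand are independent.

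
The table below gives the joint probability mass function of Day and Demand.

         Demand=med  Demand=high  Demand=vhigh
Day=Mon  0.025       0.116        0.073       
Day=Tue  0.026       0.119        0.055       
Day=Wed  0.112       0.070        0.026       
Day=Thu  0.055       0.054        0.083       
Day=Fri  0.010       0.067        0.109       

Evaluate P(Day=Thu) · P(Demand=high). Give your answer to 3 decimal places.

0.082

P(Day=Thu) = 0.055 + 0.054 + 0.083 = 0.192.
P(Demand=high) = 0.116 + 0.119 + 0.070 + 0.054 + 0.067 = 0.426.
Product: 0.192 × 0.426 = 0.082.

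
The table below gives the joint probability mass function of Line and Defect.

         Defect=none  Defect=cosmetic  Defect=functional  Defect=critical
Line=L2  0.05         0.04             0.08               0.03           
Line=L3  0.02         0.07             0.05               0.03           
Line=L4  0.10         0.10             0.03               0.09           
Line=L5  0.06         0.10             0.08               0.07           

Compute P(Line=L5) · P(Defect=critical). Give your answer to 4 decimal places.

P(Line=L5) = 0.06 + 0.10 + 0.08 + 0.07 = 0.31.
P(Defect=critical) = 0.03 + 0.03 + 0.09 + 0.07 = 0.22.
Product: 0.31 × 0.22 = 0.0682.

0.0682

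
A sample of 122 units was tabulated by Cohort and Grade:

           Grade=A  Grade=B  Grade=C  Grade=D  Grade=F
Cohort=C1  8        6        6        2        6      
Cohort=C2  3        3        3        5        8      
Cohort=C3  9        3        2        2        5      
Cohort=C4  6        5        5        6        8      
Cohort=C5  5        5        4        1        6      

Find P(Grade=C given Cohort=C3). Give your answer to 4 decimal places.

Total with Cohort=C3: 9 + 3 + 2 + 2 + 5 = 21.
P(Grade=C | Cohort=C3) = 2/21 = 0.0952.

0.0952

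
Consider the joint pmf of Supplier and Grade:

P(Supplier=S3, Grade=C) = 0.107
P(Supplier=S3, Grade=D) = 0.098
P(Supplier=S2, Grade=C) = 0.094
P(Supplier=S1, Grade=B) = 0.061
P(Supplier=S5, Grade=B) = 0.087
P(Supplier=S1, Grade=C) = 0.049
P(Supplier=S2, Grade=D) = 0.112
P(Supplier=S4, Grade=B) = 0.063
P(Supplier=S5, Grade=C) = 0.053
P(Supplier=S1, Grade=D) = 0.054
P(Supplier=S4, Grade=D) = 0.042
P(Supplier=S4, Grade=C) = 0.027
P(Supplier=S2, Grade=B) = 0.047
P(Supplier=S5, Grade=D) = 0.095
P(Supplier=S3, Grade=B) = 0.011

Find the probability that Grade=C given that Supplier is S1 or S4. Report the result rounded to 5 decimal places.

0.25676

P(Supplier=S1) = 0.061 + 0.049 + 0.054 = 0.164.
P(Supplier=S4) = 0.063 + 0.027 + 0.042 = 0.132.
P(Supplier ∈ {S1, S4}) = 0.164 + 0.132 = 0.296; P(Grade=C, Supplier ∈ {S1, S4}) = 0.049 + 0.027 = 0.076.
P(Grade=C | Supplier ∈ {S1, S4}) = 0.076/0.296 = 0.25676.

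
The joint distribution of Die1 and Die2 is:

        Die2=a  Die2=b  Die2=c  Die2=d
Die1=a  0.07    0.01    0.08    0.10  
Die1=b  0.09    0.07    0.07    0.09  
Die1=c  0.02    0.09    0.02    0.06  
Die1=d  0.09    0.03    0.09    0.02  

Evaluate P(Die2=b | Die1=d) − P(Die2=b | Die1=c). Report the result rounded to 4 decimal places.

P(Die1=d) = 0.09 + 0.03 + 0.09 + 0.02 = 0.23; P(Die2=b | Die1=d) = 0.03/0.23 = 0.13043.
P(Die1=c) = 0.02 + 0.09 + 0.02 + 0.06 = 0.19; P(Die2=b | Die1=c) = 0.09/0.19 = 0.47368.
Difference = -0.3432.

-0.3432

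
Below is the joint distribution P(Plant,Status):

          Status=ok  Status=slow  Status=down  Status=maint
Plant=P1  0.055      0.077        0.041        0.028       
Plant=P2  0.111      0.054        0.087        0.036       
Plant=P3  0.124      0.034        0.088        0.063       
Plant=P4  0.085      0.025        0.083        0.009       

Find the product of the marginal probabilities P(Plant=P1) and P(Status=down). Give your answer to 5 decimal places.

P(Plant=P1) = 0.055 + 0.077 + 0.041 + 0.028 = 0.201.
P(Status=down) = 0.041 + 0.087 + 0.088 + 0.083 = 0.299.
Product: 0.201 × 0.299 = 0.06010.

0.06010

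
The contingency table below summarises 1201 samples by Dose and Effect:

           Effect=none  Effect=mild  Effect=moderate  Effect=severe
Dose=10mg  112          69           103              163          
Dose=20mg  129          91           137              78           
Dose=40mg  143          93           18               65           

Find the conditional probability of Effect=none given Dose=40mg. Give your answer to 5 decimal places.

Total with Dose=40mg: 143 + 93 + 18 + 65 = 319.
P(Effect=none | Dose=40mg) = 143/319 = 0.44828.

0.44828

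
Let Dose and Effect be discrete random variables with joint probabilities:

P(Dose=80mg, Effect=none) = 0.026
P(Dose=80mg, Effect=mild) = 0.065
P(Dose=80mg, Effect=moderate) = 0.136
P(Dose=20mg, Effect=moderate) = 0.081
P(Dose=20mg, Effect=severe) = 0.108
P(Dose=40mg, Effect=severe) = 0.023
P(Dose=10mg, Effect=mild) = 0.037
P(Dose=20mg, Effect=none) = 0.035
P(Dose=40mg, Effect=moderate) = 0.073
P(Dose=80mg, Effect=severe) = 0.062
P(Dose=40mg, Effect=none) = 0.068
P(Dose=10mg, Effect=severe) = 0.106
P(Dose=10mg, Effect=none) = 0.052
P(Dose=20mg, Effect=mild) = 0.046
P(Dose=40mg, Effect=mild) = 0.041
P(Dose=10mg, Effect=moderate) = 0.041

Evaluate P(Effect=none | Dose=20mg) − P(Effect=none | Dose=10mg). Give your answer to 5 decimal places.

P(Dose=20mg) = 0.035 + 0.046 + 0.081 + 0.108 = 0.270; P(Effect=none | Dose=20mg) = 0.035/0.270 = 0.129630.
P(Dose=10mg) = 0.052 + 0.037 + 0.041 + 0.106 = 0.236; P(Effect=none | Dose=10mg) = 0.052/0.236 = 0.220339.
Difference = -0.09071.

-0.09071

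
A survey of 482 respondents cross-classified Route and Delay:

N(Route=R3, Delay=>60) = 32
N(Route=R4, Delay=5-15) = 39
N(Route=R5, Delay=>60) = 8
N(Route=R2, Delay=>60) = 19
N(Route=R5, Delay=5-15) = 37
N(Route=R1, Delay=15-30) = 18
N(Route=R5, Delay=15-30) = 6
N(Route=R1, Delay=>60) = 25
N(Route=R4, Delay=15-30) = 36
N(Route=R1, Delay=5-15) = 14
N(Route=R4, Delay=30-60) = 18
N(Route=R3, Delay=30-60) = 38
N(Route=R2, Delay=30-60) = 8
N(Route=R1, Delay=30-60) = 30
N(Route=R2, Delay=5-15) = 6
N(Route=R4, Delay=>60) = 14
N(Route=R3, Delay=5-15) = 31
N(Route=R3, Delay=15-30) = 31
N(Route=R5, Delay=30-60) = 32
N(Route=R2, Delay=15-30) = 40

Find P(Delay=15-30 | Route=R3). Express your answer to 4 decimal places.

Total with Route=R3: 31 + 31 + 38 + 32 = 132.
P(Delay=15-30 | Route=R3) = 31/132 = 0.2348.

0.2348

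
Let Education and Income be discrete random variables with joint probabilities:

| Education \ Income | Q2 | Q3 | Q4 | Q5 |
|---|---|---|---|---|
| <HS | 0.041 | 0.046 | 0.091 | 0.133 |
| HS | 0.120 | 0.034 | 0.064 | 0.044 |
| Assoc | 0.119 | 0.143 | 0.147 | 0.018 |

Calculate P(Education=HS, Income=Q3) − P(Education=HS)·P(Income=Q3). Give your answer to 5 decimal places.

-0.02443

P(Education=HS) = 0.120 + 0.034 + 0.064 + 0.044 = 0.262.
P(Income=Q3) = 0.046 + 0.034 + 0.143 = 0.223.
P(Education=HS, Income=Q3) − P(Education=HS)P(Income=Q3) = 0.034 − 0.262×0.223 = -0.02443.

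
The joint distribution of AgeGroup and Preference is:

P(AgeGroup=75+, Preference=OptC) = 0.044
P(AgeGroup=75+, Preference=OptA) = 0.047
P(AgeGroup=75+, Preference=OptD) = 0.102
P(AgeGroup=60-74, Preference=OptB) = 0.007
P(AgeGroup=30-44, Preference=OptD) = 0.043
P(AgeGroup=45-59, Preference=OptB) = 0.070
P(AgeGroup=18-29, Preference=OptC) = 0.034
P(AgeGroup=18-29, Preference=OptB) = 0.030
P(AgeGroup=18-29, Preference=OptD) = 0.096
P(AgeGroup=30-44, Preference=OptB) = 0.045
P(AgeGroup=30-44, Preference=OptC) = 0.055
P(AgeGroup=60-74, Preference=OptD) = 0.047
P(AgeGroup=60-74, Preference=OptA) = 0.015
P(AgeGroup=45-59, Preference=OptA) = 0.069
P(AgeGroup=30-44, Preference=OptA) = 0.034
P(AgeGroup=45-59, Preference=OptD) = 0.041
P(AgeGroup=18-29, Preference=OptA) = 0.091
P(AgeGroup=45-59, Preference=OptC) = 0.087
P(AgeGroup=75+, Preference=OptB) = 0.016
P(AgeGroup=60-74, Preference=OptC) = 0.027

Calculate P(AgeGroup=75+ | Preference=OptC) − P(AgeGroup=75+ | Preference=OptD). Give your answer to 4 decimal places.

P(Preference=OptC) = 0.034 + 0.055 + 0.087 + 0.027 + 0.044 = 0.247; P(AgeGroup=75+ | Preference=OptC) = 0.044/0.247 = 0.17814.
P(Preference=OptD) = 0.096 + 0.043 + 0.041 + 0.047 + 0.102 = 0.329; P(AgeGroup=75+ | Preference=OptD) = 0.102/0.329 = 0.31003.
Difference = -0.1319.

-0.1319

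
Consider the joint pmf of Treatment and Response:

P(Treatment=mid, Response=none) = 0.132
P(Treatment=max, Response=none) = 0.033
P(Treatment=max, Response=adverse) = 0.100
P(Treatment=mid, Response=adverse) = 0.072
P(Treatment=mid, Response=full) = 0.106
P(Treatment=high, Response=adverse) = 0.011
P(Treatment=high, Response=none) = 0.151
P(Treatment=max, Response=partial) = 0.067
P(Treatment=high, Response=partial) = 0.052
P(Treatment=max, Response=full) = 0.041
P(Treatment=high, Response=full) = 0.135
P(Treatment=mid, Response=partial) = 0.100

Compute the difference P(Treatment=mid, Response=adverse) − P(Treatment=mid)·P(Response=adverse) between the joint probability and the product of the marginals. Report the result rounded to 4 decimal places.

P(Treatment=mid) = 0.132 + 0.100 + 0.106 + 0.072 = 0.410.
P(Response=adverse) = 0.072 + 0.011 + 0.100 = 0.183.
P(Treatment=mid, Response=adverse) − P(Treatment=mid)P(Response=adverse) = 0.072 − 0.410×0.183 = -0.0030.

-0.0030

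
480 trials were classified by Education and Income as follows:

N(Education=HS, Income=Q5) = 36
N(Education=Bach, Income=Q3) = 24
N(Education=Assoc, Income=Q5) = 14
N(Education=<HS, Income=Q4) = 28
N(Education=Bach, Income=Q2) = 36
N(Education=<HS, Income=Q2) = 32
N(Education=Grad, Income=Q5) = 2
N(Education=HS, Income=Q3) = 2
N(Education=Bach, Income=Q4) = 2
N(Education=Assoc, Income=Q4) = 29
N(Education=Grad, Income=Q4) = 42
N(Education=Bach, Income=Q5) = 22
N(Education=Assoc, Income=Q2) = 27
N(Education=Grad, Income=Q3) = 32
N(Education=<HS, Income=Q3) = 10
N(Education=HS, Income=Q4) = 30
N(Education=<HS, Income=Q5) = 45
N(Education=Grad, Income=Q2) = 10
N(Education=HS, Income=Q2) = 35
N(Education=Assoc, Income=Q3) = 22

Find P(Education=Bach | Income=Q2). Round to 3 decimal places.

0.257

Total with Income=Q2: 32 + 35 + 27 + 36 + 10 = 140.
P(Education=Bach | Income=Q2) = 36/140 = 0.257.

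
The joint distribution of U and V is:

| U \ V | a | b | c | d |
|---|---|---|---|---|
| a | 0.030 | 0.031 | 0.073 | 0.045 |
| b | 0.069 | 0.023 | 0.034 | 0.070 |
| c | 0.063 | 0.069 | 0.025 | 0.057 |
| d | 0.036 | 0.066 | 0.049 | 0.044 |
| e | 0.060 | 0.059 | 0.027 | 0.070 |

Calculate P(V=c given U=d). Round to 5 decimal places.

P(U=d) = 0.036 + 0.066 + 0.049 + 0.044 = 0.195.
P(V=c | U=d) = 0.049/0.195 = 0.25128.

0.25128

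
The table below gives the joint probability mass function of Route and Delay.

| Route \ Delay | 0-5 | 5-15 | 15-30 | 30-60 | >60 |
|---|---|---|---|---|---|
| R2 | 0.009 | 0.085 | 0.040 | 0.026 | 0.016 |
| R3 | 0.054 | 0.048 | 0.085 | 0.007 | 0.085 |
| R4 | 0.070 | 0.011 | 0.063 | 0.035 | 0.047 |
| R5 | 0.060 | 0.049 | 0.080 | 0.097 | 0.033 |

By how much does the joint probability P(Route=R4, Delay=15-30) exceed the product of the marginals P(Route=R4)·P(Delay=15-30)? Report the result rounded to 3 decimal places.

0.002

P(Route=R4) = 0.070 + 0.011 + 0.063 + 0.035 + 0.047 = 0.226.
P(Delay=15-30) = 0.040 + 0.085 + 0.063 + 0.080 = 0.268.
P(Route=R4, Delay=15-30) − P(Route=R4)P(Delay=15-30) = 0.063 − 0.226×0.268 = 0.002.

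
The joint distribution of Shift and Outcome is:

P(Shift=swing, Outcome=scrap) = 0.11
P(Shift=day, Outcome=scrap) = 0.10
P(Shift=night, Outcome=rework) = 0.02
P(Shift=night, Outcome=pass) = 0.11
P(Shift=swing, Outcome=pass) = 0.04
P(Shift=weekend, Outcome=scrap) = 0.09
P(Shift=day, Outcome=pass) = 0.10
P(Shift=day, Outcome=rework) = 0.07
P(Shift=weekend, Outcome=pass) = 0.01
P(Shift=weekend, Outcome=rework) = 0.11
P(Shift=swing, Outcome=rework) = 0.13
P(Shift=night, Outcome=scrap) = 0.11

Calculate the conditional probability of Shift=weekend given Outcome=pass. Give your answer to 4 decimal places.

P(Outcome=pass) = 0.10 + 0.04 + 0.11 + 0.01 = 0.26.
P(Shift=weekend | Outcome=pass) = 0.01/0.26 = 0.0385.

0.0385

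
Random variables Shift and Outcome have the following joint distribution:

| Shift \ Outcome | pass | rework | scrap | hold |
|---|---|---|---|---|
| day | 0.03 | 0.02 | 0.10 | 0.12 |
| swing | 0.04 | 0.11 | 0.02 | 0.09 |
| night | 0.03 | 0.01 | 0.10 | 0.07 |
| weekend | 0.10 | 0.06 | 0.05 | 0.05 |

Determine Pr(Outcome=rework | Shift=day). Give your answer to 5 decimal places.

0.07407

P(Shift=day) = 0.03 + 0.02 + 0.10 + 0.12 = 0.27.
P(Outcome=rework | Shift=day) = 0.02/0.27 = 0.07407.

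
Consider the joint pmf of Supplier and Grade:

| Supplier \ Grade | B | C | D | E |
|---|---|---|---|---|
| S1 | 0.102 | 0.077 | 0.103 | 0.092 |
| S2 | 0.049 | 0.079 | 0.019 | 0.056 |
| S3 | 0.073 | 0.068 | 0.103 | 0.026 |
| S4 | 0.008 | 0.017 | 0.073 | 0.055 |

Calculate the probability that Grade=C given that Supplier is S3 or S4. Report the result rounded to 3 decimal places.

0.201

P(Supplier=S3) = 0.073 + 0.068 + 0.103 + 0.026 = 0.270.
P(Supplier=S4) = 0.008 + 0.017 + 0.073 + 0.055 = 0.153.
P(Supplier ∈ {S3, S4}) = 0.270 + 0.153 = 0.423; P(Grade=C, Supplier ∈ {S3, S4}) = 0.068 + 0.017 = 0.085.
P(Grade=C | Supplier ∈ {S3, S4}) = 0.085/0.423 = 0.201.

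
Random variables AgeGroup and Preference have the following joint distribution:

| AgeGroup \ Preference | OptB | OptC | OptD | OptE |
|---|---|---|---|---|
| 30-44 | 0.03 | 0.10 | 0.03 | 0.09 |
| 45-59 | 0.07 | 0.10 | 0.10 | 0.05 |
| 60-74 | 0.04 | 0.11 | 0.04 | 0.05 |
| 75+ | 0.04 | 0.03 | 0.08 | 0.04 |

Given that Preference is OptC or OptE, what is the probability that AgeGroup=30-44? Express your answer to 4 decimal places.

0.3333

P(Preference=OptC) = 0.10 + 0.10 + 0.11 + 0.03 = 0.34.
P(Preference=OptE) = 0.09 + 0.05 + 0.05 + 0.04 = 0.23.
P(Preference ∈ {OptC, OptE}) = 0.34 + 0.23 = 0.57; P(AgeGroup=30-44, Preference ∈ {OptC, OptE}) = 0.10 + 0.09 = 0.19.
P(AgeGroup=30-44 | Preference ∈ {OptC, OptE}) = 0.19/0.57 = 0.3333.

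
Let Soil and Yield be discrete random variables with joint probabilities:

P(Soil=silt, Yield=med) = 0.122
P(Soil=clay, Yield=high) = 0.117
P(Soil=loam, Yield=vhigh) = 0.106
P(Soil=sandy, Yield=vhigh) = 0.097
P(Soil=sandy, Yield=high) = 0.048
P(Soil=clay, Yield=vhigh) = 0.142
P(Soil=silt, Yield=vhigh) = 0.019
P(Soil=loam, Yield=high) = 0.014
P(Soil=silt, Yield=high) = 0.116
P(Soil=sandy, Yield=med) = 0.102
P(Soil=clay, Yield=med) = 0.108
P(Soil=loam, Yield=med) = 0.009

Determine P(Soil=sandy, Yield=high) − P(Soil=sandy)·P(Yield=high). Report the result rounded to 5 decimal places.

-0.02487

P(Soil=sandy) = 0.102 + 0.048 + 0.097 = 0.247.
P(Yield=high) = 0.048 + 0.014 + 0.117 + 0.116 = 0.295.
P(Soil=sandy, Yield=high) − P(Soil=sandy)P(Yield=high) = 0.048 − 0.247×0.295 = -0.02487.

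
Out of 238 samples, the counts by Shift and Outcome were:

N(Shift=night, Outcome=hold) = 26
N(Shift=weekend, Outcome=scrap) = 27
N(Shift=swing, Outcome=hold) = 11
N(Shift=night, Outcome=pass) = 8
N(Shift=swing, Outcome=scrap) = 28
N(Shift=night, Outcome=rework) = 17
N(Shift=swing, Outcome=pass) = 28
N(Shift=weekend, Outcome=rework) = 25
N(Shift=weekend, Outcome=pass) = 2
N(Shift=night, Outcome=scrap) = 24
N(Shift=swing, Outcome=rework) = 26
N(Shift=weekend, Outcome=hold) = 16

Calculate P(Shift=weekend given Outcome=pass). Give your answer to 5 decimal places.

Total with Outcome=pass: 28 + 8 + 2 = 38.
P(Shift=weekend | Outcome=pass) = 2/38 = 0.05263.

0.05263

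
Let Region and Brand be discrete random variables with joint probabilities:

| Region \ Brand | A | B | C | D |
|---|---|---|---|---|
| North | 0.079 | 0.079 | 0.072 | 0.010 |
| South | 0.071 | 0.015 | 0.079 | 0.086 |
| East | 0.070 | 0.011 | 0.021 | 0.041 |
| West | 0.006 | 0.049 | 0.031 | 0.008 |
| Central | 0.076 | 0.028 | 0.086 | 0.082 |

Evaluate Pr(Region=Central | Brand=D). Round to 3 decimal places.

0.361

P(Brand=D) = 0.010 + 0.086 + 0.041 + 0.008 + 0.082 = 0.227.
P(Region=Central | Brand=D) = 0.082/0.227 = 0.361.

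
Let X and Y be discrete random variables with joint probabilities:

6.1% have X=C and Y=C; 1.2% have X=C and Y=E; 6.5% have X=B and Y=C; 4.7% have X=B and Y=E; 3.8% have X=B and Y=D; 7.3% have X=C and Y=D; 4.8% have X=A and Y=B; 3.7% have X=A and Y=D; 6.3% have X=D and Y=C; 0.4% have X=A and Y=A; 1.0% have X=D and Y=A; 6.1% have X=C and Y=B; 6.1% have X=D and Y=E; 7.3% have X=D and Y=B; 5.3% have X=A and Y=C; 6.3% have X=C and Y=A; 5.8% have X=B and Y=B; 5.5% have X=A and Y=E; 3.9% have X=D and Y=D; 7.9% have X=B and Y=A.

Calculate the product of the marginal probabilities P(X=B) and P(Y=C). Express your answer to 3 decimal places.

0.069

P(X=B) = 0.079 + 0.058 + 0.065 + 0.038 + 0.047 = 0.287.
P(Y=C) = 0.053 + 0.065 + 0.061 + 0.063 = 0.242.
Product: 0.287 × 0.242 = 0.069.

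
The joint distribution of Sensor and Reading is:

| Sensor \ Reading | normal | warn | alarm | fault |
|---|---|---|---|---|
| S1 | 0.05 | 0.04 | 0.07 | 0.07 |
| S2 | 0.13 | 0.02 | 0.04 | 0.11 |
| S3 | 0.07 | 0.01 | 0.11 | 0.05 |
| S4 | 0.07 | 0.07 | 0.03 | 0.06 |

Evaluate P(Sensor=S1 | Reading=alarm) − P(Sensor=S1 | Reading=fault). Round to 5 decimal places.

P(Reading=alarm) = 0.07 + 0.04 + 0.11 + 0.03 = 0.25; P(Sensor=S1 | Reading=alarm) = 0.07/0.25 = 0.280000.
P(Reading=fault) = 0.07 + 0.11 + 0.05 + 0.06 = 0.29; P(Sensor=S1 | Reading=fault) = 0.07/0.29 = 0.241379.
Difference = 0.03862.

0.03862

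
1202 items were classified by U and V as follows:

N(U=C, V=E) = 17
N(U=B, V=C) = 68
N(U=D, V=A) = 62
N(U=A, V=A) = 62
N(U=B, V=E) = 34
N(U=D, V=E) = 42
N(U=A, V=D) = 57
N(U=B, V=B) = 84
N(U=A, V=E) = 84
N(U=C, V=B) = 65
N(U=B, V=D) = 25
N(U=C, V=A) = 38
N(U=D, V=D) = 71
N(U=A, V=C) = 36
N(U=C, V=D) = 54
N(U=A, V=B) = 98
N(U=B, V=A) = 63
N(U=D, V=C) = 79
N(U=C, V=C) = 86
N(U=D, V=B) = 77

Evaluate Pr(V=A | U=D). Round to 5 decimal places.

Total with U=D: 62 + 77 + 79 + 71 + 42 = 331.
P(V=A | U=D) = 62/331 = 0.18731.

0.18731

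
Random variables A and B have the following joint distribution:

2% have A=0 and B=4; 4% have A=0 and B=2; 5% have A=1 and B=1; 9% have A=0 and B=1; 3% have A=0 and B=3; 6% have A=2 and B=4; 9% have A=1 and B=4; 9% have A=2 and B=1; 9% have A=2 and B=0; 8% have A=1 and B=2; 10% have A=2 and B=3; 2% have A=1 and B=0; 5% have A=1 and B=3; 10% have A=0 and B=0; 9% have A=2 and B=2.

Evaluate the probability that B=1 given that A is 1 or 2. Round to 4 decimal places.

P(A=1) = 0.02 + 0.05 + 0.08 + 0.05 + 0.09 = 0.29.
P(A=2) = 0.09 + 0.09 + 0.09 + 0.10 + 0.06 = 0.43.
P(A ∈ {1, 2}) = 0.29 + 0.43 = 0.72; P(B=1, A ∈ {1, 2}) = 0.05 + 0.09 = 0.14.
P(B=1 | A ∈ {1, 2}) = 0.14/0.72 = 0.1944.

0.1944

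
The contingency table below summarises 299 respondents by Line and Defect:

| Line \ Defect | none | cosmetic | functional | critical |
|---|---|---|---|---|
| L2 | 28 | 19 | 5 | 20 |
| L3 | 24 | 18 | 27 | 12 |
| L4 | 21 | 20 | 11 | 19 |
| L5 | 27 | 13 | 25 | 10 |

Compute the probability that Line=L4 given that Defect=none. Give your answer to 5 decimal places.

Total with Defect=none: 28 + 24 + 21 + 27 = 100.
P(Line=L4 | Defect=none) = 21/100 = 0.21000.

0.21000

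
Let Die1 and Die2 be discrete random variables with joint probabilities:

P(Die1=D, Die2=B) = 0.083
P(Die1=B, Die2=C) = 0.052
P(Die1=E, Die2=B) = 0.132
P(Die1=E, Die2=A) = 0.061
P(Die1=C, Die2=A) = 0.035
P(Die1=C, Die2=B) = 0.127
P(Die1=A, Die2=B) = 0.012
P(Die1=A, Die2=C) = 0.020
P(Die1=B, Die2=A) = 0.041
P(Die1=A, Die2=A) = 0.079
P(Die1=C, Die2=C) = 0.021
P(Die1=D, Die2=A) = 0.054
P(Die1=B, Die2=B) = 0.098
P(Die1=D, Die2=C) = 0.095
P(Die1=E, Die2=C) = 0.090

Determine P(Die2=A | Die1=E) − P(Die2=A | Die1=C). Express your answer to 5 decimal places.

P(Die1=E) = 0.061 + 0.132 + 0.090 = 0.283; P(Die2=A | Die1=E) = 0.061/0.283 = 0.215548.
P(Die1=C) = 0.035 + 0.127 + 0.021 = 0.183; P(Die2=A | Die1=C) = 0.035/0.183 = 0.191257.
Difference = 0.02429.

0.02429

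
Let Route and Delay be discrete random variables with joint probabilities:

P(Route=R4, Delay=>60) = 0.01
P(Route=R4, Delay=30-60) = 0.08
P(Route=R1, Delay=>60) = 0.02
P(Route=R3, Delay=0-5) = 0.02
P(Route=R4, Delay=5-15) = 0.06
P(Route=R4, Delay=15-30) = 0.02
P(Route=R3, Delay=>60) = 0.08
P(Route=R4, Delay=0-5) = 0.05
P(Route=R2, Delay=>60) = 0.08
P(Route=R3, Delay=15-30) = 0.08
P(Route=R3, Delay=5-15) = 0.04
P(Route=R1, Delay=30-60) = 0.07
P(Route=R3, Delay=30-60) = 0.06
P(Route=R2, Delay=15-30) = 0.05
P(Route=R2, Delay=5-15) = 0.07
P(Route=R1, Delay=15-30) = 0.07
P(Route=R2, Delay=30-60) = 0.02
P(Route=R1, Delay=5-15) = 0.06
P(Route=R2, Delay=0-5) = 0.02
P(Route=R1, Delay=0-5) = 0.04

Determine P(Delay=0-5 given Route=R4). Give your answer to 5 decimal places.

P(Route=R4) = 0.05 + 0.06 + 0.02 + 0.08 + 0.01 = 0.22.
P(Delay=0-5 | Route=R4) = 0.05/0.22 = 0.22727.

0.22727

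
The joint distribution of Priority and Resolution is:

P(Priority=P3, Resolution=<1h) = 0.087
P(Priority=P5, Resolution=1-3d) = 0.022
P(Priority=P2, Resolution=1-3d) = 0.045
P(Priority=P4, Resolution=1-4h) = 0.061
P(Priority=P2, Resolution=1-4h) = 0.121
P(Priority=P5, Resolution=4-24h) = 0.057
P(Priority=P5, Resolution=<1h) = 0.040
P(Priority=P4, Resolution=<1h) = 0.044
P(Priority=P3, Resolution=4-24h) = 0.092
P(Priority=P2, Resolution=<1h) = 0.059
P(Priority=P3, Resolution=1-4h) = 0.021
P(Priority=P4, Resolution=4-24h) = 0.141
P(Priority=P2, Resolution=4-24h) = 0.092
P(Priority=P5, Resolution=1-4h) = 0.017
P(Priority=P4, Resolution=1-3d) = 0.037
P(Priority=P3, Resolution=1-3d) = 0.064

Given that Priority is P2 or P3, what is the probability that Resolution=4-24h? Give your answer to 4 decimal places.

0.3167

P(Priority=P2) = 0.059 + 0.121 + 0.092 + 0.045 = 0.317.
P(Priority=P3) = 0.087 + 0.021 + 0.092 + 0.064 = 0.264.
P(Priority ∈ {P2, P3}) = 0.317 + 0.264 = 0.581; P(Resolution=4-24h, Priority ∈ {P2, P3}) = 0.092 + 0.092 = 0.184.
P(Resolution=4-24h | Priority ∈ {P2, P3}) = 0.184/0.581 = 0.3167.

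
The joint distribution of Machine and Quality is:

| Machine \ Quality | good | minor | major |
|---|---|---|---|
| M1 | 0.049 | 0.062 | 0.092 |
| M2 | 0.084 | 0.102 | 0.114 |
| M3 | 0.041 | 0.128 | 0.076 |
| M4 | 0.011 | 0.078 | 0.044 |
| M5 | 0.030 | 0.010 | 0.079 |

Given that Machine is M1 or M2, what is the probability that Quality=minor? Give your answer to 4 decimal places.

P(Machine=M1) = 0.049 + 0.062 + 0.092 = 0.203.
P(Machine=M2) = 0.084 + 0.102 + 0.114 = 0.300.
P(Machine ∈ {M1, M2}) = 0.203 + 0.300 = 0.503; P(Quality=minor, Machine ∈ {M1, M2}) = 0.062 + 0.102 = 0.164.
P(Quality=minor | Machine ∈ {M1, M2}) = 0.164/0.503 = 0.3260.

0.3260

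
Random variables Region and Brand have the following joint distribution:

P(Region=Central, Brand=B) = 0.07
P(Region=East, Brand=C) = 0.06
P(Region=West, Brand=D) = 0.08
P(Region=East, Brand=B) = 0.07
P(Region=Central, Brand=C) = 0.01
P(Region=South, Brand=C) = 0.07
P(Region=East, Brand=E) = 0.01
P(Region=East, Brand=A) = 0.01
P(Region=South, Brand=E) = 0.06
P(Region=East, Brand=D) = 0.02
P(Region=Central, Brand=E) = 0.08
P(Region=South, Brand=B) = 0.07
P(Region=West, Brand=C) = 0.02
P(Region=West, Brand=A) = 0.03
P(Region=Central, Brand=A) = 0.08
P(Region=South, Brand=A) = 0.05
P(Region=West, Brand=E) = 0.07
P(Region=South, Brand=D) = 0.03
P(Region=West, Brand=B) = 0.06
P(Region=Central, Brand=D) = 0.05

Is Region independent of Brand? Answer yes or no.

P(Region=Central) = 0.29 and P(Brand=C) = 0.16, so their product is 0.0464, but P(Region=Central, Brand=C) = 0.01. Since these differ, Region and Brand are not independent.

no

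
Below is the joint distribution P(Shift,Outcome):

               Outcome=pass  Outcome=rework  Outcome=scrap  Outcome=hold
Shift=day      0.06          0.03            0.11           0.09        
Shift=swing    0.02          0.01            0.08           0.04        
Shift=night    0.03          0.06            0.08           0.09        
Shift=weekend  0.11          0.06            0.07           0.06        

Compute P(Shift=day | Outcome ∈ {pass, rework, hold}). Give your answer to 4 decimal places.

0.2727

P(Outcome=pass) = 0.06 + 0.02 + 0.03 + 0.11 = 0.22.
P(Outcome=rework) = 0.03 + 0.01 + 0.06 + 0.06 = 0.16.
P(Outcome=hold) = 0.09 + 0.04 + 0.09 + 0.06 = 0.28.
P(Outcome ∈ {pass, rework, hold}) = 0.22 + 0.16 + 0.28 = 0.66; P(Shift=day, Outcome ∈ {pass, rework, hold}) = 0.06 + 0.03 + 0.09 = 0.18.
P(Shift=day | Outcome ∈ {pass, rework, hold}) = 0.18/0.66 = 0.2727.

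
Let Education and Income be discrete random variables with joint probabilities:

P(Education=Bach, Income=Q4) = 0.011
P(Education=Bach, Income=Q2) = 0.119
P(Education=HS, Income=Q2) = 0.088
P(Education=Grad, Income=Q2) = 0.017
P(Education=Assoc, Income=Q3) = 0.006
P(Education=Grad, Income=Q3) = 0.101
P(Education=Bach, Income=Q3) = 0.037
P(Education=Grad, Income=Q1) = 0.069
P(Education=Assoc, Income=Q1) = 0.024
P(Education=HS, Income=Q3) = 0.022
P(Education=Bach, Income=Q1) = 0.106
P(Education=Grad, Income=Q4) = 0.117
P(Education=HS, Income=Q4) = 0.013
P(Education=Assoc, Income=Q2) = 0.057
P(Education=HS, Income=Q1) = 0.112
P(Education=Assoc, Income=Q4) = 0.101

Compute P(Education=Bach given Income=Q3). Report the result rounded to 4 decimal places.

P(Income=Q3) = 0.022 + 0.006 + 0.037 + 0.101 = 0.166.
P(Education=Bach | Income=Q3) = 0.037/0.166 = 0.2229.

0.2229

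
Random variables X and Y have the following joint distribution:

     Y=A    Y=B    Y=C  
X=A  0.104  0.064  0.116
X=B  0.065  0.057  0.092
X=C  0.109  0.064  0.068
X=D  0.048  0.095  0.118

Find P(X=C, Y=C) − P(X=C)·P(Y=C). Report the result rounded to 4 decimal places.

-0.0270

P(X=C) = 0.109 + 0.064 + 0.068 = 0.241.
P(Y=C) = 0.116 + 0.092 + 0.068 + 0.118 = 0.394.
P(X=C, Y=C) − P(X=C)P(Y=C) = 0.068 − 0.241×0.394 = -0.0270.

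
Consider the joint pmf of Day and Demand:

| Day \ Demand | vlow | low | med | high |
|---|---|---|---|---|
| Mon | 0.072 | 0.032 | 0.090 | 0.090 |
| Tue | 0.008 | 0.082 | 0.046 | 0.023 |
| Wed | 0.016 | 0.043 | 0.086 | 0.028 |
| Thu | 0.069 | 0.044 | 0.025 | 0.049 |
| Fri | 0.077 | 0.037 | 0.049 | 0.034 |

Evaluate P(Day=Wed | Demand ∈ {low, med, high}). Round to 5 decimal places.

P(Demand=low) = 0.032 + 0.082 + 0.043 + 0.044 + 0.037 = 0.238.
P(Demand=med) = 0.090 + 0.046 + 0.086 + 0.025 + 0.049 = 0.296.
P(Demand=high) = 0.090 + 0.023 + 0.028 + 0.049 + 0.034 = 0.224.
P(Demand ∈ {low, med, high}) = 0.238 + 0.296 + 0.224 = 0.758; P(Day=Wed, Demand ∈ {low, med, high}) = 0.043 + 0.086 + 0.028 = 0.157.
P(Day=Wed | Demand ∈ {low, med, high}) = 0.157/0.758 = 0.20712.

0.20712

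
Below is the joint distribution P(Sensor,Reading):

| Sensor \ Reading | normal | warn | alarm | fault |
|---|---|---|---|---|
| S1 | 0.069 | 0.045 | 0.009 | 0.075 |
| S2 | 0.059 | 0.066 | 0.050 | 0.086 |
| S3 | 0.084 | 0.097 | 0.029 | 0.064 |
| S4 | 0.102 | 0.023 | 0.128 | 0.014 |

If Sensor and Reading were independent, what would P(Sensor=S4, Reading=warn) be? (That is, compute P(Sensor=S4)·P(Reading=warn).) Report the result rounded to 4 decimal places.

0.0617

P(Sensor=S4) = 0.102 + 0.023 + 0.128 + 0.014 = 0.267.
P(Reading=warn) = 0.045 + 0.066 + 0.097 + 0.023 = 0.231.
Product: 0.267 × 0.231 = 0.0617.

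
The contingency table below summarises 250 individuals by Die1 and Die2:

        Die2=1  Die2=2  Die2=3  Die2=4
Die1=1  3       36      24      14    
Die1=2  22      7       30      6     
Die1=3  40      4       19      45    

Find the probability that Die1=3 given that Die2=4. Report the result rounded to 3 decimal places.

Total with Die2=4: 14 + 6 + 45 = 65.
P(Die1=3 | Die2=4) = 45/65 = 0.692.

0.692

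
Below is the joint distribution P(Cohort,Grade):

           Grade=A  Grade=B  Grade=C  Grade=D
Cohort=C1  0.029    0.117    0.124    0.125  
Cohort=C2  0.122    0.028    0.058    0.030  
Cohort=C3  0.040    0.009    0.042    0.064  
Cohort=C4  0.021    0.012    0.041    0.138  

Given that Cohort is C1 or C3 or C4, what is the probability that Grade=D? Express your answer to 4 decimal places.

0.4291

P(Cohort=C1) = 0.029 + 0.117 + 0.124 + 0.125 = 0.395.
P(Cohort=C3) = 0.040 + 0.009 + 0.042 + 0.064 = 0.155.
P(Cohort=C4) = 0.021 + 0.012 + 0.041 + 0.138 = 0.212.
P(Cohort ∈ {C1, C3, C4}) = 0.395 + 0.155 + 0.212 = 0.762; P(Grade=D, Cohort ∈ {C1, C3, C4}) = 0.125 + 0.064 + 0.138 = 0.327.
P(Grade=D | Cohort ∈ {C1, C3, C4}) = 0.327/0.762 = 0.4291.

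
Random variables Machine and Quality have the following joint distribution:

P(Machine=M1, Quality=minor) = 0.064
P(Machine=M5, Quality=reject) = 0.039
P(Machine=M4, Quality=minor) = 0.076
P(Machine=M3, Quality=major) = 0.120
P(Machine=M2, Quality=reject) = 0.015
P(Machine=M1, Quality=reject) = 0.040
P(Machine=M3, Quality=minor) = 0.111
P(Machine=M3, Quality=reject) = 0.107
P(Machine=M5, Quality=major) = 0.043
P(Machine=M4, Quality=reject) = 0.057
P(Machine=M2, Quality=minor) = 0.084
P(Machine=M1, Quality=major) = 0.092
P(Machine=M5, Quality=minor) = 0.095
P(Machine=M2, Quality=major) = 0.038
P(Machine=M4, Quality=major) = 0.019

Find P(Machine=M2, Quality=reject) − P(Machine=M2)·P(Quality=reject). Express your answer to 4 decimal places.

P(Machine=M2) = 0.084 + 0.038 + 0.015 = 0.137.
P(Quality=reject) = 0.040 + 0.015 + 0.107 + 0.057 + 0.039 = 0.258.
P(Machine=M2, Quality=reject) − P(Machine=M2)P(Quality=reject) = 0.015 − 0.137×0.258 = -0.0203.

-0.0203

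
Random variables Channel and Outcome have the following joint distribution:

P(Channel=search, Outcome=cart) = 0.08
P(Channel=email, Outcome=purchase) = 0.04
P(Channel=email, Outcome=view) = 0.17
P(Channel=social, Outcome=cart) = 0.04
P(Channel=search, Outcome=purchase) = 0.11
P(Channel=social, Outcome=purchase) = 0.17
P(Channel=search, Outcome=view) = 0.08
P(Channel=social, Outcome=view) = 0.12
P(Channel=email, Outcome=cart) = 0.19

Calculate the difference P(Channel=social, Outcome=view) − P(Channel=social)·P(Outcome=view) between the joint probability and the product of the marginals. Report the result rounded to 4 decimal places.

-0.0021

P(Channel=social) = 0.12 + 0.04 + 0.17 = 0.33.
P(Outcome=view) = 0.17 + 0.08 + 0.12 = 0.37.
P(Channel=social, Outcome=view) − P(Channel=social)P(Outcome=view) = 0.12 − 0.33×0.37 = -0.0021.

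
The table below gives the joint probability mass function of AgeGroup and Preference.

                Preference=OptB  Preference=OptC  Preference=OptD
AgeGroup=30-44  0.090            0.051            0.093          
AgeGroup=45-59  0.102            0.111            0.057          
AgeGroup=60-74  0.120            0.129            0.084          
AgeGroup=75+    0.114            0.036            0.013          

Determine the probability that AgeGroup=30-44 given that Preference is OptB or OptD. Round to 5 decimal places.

P(Preference=OptB) = 0.090 + 0.102 + 0.120 + 0.114 = 0.426.
P(Preference=OptD) = 0.093 + 0.057 + 0.084 + 0.013 = 0.247.
P(Preference ∈ {OptB, OptD}) = 0.426 + 0.247 = 0.673; P(AgeGroup=30-44, Preference ∈ {OptB, OptD}) = 0.090 + 0.093 = 0.183.
P(AgeGroup=30-44 | Preference ∈ {OptB, OptD}) = 0.183/0.673 = 0.27192.

0.27192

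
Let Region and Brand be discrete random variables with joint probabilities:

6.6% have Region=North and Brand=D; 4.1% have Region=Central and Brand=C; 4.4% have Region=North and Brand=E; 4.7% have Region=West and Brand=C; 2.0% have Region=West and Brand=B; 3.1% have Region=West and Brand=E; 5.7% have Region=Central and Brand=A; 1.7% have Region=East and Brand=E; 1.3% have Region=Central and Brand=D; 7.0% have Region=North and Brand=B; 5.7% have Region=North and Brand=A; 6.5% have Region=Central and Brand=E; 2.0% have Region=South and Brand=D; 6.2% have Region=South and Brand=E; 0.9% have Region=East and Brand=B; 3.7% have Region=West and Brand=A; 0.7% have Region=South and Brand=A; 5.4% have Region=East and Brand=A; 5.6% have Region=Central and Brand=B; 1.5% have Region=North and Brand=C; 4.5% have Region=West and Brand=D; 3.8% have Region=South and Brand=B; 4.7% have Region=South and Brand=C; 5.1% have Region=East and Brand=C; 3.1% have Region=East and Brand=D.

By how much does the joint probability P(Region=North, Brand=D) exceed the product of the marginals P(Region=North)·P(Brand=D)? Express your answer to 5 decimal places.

P(Region=North) = 0.057 + 0.070 + 0.015 + 0.066 + 0.044 = 0.252.
P(Brand=D) = 0.066 + 0.020 + 0.031 + 0.045 + 0.013 = 0.175.
P(Region=North, Brand=D) − P(Region=North)P(Brand=D) = 0.066 − 0.252×0.175 = 0.02190.

0.02190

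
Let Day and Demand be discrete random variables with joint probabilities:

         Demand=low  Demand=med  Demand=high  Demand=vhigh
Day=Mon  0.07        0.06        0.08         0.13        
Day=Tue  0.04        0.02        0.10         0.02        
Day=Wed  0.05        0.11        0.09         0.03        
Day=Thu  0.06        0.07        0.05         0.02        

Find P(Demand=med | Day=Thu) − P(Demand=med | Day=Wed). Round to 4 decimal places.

P(Day=Thu) = 0.06 + 0.07 + 0.05 + 0.02 = 0.20; P(Demand=med | Day=Thu) = 0.07/0.20 = 0.35000.
P(Day=Wed) = 0.05 + 0.11 + 0.09 + 0.03 = 0.28; P(Demand=med | Day=Wed) = 0.11/0.28 = 0.39286.
Difference = -0.0429.

-0.0429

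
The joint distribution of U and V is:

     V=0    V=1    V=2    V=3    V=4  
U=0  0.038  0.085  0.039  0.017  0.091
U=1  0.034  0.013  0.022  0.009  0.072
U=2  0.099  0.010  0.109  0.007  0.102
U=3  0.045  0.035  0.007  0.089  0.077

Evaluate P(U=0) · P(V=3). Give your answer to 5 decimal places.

0.03294

P(U=0) = 0.038 + 0.085 + 0.039 + 0.017 + 0.091 = 0.270.
P(V=3) = 0.017 + 0.009 + 0.007 + 0.089 = 0.122.
Product: 0.270 × 0.122 = 0.03294.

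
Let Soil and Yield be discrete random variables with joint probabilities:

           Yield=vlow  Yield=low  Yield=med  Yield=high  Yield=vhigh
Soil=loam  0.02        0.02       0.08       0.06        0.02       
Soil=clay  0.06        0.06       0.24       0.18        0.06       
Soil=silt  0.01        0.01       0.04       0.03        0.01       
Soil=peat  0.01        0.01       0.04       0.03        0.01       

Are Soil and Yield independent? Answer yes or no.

Every cell satisfies P(Soil,Yield) = P(Soil)·P(Yield). For instance P(Soil=silt) = 0.10, P(Yield=med) = 0.40, and 0.10×0.40 = 0.04 matches the joint entry. So Soil and Yield are independent.

yes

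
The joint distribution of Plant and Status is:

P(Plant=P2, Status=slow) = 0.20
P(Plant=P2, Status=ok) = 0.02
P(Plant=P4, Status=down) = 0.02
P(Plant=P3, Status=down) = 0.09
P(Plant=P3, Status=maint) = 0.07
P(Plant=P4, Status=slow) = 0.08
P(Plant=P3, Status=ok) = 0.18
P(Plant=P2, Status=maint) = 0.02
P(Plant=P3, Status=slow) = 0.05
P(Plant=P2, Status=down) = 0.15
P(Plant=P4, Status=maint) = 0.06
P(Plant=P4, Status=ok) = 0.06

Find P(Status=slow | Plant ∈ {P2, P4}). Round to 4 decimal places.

0.4590

P(Plant=P2) = 0.02 + 0.20 + 0.15 + 0.02 = 0.39.
P(Plant=P4) = 0.06 + 0.08 + 0.02 + 0.06 = 0.22.
P(Plant ∈ {P2, P4}) = 0.39 + 0.22 = 0.61; P(Status=slow, Plant ∈ {P2, P4}) = 0.20 + 0.08 = 0.28.
P(Status=slow | Plant ∈ {P2, P4}) = 0.28/0.61 = 0.4590.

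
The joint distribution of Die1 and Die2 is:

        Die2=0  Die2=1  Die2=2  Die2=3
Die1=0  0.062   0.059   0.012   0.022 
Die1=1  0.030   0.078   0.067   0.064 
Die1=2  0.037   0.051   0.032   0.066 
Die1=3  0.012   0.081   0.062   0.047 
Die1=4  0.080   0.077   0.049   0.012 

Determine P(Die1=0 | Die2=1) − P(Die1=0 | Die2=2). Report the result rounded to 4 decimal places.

0.1165

P(Die2=1) = 0.059 + 0.078 + 0.051 + 0.081 + 0.077 = 0.346; P(Die1=0 | Die2=1) = 0.059/0.346 = 0.17052.
P(Die2=2) = 0.012 + 0.067 + 0.032 + 0.062 + 0.049 = 0.222; P(Die1=0 | Die2=2) = 0.012/0.222 = 0.05405.
Difference = 0.1165.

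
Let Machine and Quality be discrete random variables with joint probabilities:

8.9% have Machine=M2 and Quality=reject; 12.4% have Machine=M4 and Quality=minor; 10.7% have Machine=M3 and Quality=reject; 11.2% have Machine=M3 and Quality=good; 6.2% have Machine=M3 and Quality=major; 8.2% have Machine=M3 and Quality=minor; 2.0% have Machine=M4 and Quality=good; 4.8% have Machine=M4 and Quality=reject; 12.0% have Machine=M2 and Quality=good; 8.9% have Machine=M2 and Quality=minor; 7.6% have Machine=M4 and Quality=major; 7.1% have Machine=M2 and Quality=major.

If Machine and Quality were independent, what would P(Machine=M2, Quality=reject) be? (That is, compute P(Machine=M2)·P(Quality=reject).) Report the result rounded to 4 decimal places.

P(Machine=M2) = 0.120 + 0.089 + 0.071 + 0.089 = 0.369.
P(Quality=reject) = 0.089 + 0.107 + 0.048 = 0.244.
Product: 0.369 × 0.244 = 0.0900.

0.0900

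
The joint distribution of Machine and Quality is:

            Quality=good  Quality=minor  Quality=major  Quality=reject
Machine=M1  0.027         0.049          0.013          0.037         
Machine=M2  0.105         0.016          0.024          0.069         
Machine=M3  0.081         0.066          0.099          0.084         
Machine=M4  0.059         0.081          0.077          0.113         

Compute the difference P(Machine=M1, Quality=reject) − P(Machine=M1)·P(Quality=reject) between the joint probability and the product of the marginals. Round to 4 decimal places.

P(Machine=M1) = 0.027 + 0.049 + 0.013 + 0.037 = 0.126.
P(Quality=reject) = 0.037 + 0.069 + 0.084 + 0.113 = 0.303.
P(Machine=M1, Quality=reject) − P(Machine=M1)P(Quality=reject) = 0.037 − 0.126×0.303 = -0.0012.

-0.0012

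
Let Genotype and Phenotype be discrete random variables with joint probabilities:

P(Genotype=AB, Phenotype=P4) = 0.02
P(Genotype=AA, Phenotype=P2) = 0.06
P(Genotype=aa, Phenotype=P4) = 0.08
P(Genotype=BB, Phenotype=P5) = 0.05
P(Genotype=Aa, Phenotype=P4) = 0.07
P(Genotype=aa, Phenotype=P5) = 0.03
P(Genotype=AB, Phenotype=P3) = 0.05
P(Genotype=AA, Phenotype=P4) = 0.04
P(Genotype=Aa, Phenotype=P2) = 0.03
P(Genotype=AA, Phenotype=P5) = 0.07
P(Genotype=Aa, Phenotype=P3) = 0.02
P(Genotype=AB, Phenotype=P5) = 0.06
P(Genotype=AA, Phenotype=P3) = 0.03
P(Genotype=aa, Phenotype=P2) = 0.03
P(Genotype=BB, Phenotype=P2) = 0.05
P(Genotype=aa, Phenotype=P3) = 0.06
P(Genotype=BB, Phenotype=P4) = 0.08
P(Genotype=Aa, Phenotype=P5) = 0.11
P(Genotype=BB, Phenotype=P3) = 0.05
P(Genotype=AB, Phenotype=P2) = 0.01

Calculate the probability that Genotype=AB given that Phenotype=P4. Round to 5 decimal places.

P(Phenotype=P4) = 0.04 + 0.07 + 0.08 + 0.02 + 0.08 = 0.29.
P(Genotype=AB | Phenotype=P4) = 0.02/0.29 = 0.06897.

0.06897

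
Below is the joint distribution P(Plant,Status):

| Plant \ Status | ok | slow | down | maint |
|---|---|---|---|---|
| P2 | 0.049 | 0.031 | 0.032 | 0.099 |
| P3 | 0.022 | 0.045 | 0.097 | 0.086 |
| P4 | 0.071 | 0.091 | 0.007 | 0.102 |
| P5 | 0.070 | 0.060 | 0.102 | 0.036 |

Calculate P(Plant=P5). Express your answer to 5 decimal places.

0.26800

P(Plant=P5) = 0.070 + 0.060 + 0.102 + 0.036 = 0.268.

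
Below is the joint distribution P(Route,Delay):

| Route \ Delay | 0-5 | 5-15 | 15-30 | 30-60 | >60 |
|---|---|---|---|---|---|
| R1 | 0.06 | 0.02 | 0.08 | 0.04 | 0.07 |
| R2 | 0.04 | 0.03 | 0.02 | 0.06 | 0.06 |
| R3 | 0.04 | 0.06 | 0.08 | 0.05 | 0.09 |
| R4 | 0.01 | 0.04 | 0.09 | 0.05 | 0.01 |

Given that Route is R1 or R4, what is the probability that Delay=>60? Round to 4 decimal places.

P(Route=R1) = 0.06 + 0.02 + 0.08 + 0.04 + 0.07 = 0.27.
P(Route=R4) = 0.01 + 0.04 + 0.09 + 0.05 + 0.01 = 0.20.
P(Route ∈ {R1, R4}) = 0.27 + 0.20 = 0.47; P(Delay=>60, Route ∈ {R1, R4}) = 0.07 + 0.01 = 0.08.
P(Delay=>60 | Route ∈ {R1, R4}) = 0.08/0.47 = 0.1702.

0.1702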